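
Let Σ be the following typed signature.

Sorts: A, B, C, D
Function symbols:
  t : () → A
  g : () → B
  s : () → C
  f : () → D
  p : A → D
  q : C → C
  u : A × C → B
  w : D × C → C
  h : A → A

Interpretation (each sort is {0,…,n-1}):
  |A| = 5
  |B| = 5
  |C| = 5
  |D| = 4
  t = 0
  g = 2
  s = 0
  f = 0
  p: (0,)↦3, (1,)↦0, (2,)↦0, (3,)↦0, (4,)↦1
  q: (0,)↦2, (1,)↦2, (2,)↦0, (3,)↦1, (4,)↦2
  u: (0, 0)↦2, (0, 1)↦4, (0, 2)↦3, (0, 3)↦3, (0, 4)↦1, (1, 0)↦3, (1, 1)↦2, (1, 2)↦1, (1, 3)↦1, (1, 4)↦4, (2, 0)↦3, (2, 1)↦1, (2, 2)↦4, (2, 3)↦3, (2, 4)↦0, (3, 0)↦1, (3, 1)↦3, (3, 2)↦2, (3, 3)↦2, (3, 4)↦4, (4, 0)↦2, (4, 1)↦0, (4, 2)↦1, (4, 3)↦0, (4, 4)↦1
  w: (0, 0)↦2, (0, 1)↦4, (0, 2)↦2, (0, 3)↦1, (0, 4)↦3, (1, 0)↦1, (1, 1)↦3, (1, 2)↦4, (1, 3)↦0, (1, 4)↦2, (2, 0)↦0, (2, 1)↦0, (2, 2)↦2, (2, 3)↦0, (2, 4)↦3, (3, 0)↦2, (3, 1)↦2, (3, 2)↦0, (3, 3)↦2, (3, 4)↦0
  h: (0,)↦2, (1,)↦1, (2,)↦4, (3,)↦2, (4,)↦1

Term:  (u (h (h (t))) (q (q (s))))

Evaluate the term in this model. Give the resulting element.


value = 2

  t = 0
  (h (t)) = h(0,) = 2
  (h (h (t))) = h(2,) = 4
  s = 0
  (q (s)) = q(0,) = 2
  (q (q (s))) = q(2,) = 0
  (u (h (h (t))) (q (q (s)))) = u(4, 0) = 2


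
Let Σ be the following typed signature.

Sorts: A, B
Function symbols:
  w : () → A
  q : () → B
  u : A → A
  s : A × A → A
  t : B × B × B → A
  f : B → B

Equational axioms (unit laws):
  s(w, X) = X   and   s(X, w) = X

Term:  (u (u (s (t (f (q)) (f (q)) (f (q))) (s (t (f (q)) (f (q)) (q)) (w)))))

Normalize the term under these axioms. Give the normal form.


normal form = (u (u (s (t (f (q)) (f (q)) (f (q))) (t (f (q)) (f (q)) (q)))))

1. (u (u (s (t (f (q)) (f (q)) (f (q))) (s (t (f (q)) (f (q)) (q)) (w)))))  →  (u (u (s (t (f (q)) (f (q)) (f (q))) (t (f (q)) (f (q)) (q)))))


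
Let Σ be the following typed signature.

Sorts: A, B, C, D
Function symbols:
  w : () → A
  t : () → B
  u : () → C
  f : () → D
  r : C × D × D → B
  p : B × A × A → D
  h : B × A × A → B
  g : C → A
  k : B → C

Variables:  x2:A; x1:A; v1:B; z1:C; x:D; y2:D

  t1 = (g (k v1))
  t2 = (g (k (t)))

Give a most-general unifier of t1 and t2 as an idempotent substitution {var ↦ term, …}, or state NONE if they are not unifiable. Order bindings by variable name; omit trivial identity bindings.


{v1 ↦ (t)}


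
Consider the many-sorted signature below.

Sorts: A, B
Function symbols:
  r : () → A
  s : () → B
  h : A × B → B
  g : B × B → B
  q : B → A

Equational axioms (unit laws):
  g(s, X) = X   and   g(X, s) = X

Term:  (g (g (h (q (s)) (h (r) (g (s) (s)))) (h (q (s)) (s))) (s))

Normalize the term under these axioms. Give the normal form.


1. (g (g (h (q (s)) (h (r) (g (s) (s)))) (h (q (s)) (s))) (s))  →  (g (h (q (s)) (h (r) (g (s) (s)))) (h (q (s)) (s)))
2. (g (h (q (s)) (h (r) (g (s) (s)))) (h (q (s)) (s)))  →  (g (h (q (s)) (h (r) (s))) (h (q (s)) (s)))

normal form = (g (h (q (s)) (h (r) (s))) (h (q (s)) (s)))


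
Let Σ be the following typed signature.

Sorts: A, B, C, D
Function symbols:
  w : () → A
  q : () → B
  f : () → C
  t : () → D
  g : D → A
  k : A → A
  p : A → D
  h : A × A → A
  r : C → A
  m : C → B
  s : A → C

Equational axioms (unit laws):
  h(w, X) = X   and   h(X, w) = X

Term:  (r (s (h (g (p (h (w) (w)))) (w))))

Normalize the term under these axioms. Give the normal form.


normal form = (r (s (g (p (w)))))

1. (r (s (h (g (p (h (w) (w)))) (w))))  →  (r (s (g (p (h (w) (w))))))
2. (r (s (g (p (h (w) (w))))))  →  (r (s (g (p (w)))))


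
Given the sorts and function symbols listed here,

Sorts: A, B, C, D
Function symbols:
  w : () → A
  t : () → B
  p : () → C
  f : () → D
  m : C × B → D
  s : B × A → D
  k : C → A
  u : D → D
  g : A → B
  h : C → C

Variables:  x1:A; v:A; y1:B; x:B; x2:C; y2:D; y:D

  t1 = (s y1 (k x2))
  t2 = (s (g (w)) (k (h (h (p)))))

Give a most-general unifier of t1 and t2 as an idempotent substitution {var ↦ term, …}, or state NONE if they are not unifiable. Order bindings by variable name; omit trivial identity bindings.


{x2 ↦ (h (h (p))), y1 ↦ (g (w))}


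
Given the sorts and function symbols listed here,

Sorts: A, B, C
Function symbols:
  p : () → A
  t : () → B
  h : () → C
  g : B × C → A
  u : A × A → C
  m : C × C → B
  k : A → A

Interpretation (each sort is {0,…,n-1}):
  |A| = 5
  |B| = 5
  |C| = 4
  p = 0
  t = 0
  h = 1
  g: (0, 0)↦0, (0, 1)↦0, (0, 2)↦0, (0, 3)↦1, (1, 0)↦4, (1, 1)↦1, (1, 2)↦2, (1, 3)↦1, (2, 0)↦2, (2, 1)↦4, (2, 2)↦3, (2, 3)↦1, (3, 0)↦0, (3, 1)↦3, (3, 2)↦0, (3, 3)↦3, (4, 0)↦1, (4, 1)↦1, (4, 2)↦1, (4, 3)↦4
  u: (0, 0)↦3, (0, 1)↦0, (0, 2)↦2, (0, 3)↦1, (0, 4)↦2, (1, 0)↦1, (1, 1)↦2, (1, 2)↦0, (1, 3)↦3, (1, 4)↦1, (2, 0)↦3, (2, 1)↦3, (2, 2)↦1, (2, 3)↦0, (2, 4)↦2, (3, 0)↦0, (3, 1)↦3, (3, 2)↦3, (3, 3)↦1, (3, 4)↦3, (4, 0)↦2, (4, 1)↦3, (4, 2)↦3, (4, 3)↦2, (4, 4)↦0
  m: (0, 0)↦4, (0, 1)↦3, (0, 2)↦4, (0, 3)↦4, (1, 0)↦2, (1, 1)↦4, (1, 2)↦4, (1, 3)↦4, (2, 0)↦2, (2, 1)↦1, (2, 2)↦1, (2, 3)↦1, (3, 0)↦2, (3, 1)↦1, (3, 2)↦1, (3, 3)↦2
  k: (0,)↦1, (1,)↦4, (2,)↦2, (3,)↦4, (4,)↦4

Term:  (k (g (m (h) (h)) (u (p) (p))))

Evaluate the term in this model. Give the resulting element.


  h = 1
  h = 1
  (m (h) (h)) = m(1, 1) = 4
  p = 0
  p = 0
  (u (p) (p)) = u(0, 0) = 3
  (g (m (h) (h)) (u (p) (p))) = g(4, 3) = 4
  (k (g (m (h) (h)) (u (p) (p)))) = k(4,) = 4

value = 4


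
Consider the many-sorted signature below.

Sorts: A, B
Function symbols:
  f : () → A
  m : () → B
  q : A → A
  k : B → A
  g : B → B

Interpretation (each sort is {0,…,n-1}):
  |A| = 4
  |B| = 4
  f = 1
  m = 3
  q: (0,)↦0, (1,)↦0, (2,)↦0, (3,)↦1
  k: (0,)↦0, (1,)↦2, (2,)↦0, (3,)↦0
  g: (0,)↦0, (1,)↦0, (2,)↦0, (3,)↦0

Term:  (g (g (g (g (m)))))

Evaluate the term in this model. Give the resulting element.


value = 0

  m = 3
  (g (m)) = g(3,) = 0
  (g (g (m))) = g(0,) = 0
  (g (g (g (m)))) = g(0,) = 0
  (g (g (g (g (m))))) = g(0,) = 0


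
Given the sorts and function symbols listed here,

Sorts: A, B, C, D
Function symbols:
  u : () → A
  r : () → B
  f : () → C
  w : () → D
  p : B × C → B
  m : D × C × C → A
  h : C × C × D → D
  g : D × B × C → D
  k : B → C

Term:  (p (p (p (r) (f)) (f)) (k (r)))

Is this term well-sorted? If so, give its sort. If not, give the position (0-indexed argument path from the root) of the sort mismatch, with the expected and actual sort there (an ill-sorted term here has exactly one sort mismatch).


well-sorted; sort = B

      (r) : B
      (f) : C
    (p (r) (f)) : B
    (f) : C
  (p (p (r) (f)) (f)) : B
    (r) : B
  (k (r)) : C
(p (p (p (r) (f)) (f)) (k (r))) : B


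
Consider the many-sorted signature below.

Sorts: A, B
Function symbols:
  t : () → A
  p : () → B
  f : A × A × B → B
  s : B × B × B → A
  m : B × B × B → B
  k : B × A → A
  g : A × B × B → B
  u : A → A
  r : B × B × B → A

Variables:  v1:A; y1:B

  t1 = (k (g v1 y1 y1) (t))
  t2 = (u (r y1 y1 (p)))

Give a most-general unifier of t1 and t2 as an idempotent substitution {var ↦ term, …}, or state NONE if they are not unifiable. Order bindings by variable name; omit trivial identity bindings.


NONE (not unifiable)

head clash or occurs-check failure — not unifiable


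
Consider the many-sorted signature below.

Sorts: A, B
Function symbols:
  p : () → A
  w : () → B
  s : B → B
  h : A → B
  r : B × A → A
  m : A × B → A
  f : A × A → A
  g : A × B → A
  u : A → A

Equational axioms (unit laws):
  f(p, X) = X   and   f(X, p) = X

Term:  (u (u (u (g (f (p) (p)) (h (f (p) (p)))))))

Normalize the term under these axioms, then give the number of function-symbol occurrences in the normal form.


1. (u (u (u (g (f (p) (p)) (h (f (p) (p)))))))  →  (u (u (u (g (p) (h (f (p) (p)))))))
2. (u (u (u (g (p) (h (f (p) (p)))))))  →  (u (u (u (g (p) (h (p))))))
normal form: (u (u (u (g (p) (h (p))))))

size = 7


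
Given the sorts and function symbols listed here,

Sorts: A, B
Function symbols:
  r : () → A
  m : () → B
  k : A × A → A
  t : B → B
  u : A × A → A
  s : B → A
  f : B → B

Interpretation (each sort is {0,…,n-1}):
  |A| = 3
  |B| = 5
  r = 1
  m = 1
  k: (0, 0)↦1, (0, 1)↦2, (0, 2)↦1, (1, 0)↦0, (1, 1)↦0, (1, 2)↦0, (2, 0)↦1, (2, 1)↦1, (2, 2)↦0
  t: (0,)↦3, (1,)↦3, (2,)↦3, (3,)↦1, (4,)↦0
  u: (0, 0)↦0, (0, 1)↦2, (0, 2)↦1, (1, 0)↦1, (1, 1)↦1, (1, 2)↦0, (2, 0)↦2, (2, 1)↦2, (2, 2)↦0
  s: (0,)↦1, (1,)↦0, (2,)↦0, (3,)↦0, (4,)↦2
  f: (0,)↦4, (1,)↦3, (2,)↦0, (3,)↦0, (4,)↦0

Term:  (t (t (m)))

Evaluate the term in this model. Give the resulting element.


value = 1

  m = 1
  (t (m)) = t(1,) = 3
  (t (t (m))) = t(3,) = 1


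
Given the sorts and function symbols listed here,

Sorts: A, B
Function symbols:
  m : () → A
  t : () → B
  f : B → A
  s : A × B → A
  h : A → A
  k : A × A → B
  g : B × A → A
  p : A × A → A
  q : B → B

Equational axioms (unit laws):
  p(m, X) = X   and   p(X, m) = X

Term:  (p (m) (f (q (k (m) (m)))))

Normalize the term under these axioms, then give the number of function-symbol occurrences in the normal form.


1. (p (m) (f (q (k (m) (m)))))  →  (f (q (k (m) (m))))
normal form: (f (q (k (m) (m))))

size = 5


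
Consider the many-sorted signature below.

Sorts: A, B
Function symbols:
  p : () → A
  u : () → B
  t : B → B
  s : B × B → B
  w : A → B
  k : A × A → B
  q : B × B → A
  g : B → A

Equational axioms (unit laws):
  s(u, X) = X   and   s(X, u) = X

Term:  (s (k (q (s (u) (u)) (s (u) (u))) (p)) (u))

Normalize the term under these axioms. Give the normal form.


normal form = (k (q (u) (u)) (p))

1. (s (k (q (s (u) (u)) (s (u) (u))) (p)) (u))  →  (k (q (s (u) (u)) (s (u) (u))) (p))
2. (k (q (s (u) (u)) (s (u) (u))) (p))  →  (k (q (u) (s (u) (u))) (p))
3. (k (q (u) (s (u) (u))) (p))  →  (k (q (u) (u)) (p))


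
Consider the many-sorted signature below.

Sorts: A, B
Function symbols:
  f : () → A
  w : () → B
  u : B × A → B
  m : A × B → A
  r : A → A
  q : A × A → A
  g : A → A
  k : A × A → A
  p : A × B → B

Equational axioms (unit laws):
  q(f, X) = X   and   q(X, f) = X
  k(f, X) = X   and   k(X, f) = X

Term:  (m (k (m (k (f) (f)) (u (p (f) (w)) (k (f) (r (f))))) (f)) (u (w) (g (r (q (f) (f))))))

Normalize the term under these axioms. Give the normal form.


1. (m (k (m (k (f) (f)) (u (p (f) (w)) (k (f) (r (f))))) (f)) (u (w) (g (r (q (f) (f))))))  →  (m (m (k (f) (f)) (u (p (f) (w)) (k (f) (r (f))))) (u (w) (g (r (q (f) (f))))))
2. (m (m (k (f) (f)) (u (p (f) (w)) (k (f) (r (f))))) (u (w) (g (r (q (f) (f))))))  →  (m (m (f) (u (p (f) (w)) (k (f) (r (f))))) (u (w) (g (r (q (f) (f))))))
3. (m (m (f) (u (p (f) (w)) (k (f) (r (f))))) (u (w) (g (r (q (f) (f))))))  →  (m (m (f) (u (p (f) (w)) (r (f)))) (u (w) (g (r (q (f) (f))))))
4. (m (m (f) (u (p (f) (w)) (r (f)))) (u (w) (g (r (q (f) (f))))))  →  (m (m (f) (u (p (f) (w)) (r (f)))) (u (w) (g (r (f)))))

normal form = (m (m (f) (u (p (f) (w)) (r (f)))) (u (w) (g (r (f)))))


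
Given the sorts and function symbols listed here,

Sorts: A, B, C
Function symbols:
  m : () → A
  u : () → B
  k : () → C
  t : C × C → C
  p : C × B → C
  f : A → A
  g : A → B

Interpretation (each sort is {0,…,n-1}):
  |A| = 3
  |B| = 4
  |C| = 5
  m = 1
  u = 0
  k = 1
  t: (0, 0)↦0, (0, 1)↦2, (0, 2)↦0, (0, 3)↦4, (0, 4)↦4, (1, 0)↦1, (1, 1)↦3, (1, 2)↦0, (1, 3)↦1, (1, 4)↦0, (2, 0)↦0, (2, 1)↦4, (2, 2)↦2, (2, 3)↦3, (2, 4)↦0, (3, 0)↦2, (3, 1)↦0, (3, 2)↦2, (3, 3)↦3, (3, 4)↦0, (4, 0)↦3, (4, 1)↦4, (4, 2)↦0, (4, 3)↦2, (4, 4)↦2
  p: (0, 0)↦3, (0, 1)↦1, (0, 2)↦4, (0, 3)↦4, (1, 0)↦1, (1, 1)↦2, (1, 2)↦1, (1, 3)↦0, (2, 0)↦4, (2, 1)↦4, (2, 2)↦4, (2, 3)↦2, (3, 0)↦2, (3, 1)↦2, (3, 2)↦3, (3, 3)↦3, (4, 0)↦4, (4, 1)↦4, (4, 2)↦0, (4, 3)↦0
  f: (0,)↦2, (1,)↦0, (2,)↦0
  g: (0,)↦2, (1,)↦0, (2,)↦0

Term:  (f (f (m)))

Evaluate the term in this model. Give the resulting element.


value = 2

  m = 1
  (f (m)) = f(1,) = 0
  (f (f (m))) = f(0,) = 2


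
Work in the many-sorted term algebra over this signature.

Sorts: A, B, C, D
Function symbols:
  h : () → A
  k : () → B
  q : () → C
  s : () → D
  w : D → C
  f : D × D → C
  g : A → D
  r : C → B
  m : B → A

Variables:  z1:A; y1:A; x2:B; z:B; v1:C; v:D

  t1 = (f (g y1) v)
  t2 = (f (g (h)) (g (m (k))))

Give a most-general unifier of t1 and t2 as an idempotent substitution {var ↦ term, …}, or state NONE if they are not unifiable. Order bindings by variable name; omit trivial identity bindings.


{v ↦ (g (m (k))), y1 ↦ (h)}


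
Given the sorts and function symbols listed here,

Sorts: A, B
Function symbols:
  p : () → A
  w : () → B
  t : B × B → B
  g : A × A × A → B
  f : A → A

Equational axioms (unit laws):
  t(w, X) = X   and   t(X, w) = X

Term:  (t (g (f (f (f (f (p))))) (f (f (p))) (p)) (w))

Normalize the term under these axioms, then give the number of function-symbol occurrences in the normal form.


size = 10

1. (t (g (f (f (f (f (p))))) (f (f (p))) (p)) (w))  →  (g (f (f (f (f (p))))) (f (f (p))) (p))
normal form: (g (f (f (f (f (p))))) (f (f (p))) (p))


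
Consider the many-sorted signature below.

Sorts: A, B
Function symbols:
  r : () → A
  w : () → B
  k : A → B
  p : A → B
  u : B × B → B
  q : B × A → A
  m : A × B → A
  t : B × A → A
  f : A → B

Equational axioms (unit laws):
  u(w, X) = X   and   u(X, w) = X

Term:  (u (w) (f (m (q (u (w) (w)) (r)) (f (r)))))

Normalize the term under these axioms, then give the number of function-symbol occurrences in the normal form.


size = 7

1. (u (w) (f (m (q (u (w) (w)) (r)) (f (r)))))  →  (f (m (q (u (w) (w)) (r)) (f (r))))
2. (f (m (q (u (w) (w)) (r)) (f (r))))  →  (f (m (q (w) (r)) (f (r))))
normal form: (f (m (q (w) (r)) (f (r))))


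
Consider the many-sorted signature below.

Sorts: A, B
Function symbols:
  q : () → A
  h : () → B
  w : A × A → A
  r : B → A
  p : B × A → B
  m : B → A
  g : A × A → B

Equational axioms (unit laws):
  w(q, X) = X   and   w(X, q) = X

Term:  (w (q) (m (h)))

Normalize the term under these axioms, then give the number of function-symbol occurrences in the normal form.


size = 2

1. (w (q) (m (h)))  →  (m (h))
normal form: (m (h))


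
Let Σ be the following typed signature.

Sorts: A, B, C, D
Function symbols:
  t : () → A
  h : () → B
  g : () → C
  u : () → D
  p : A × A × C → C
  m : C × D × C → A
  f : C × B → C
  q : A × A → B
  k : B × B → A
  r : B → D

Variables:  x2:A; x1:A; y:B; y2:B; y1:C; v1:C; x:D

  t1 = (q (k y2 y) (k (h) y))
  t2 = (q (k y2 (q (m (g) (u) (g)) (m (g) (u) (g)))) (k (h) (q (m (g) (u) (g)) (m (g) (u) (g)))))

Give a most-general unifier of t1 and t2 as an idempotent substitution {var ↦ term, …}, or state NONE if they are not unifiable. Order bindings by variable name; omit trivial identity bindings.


{y ↦ (q (m (g) (u) (g)) (m (g) (u) (g)))}


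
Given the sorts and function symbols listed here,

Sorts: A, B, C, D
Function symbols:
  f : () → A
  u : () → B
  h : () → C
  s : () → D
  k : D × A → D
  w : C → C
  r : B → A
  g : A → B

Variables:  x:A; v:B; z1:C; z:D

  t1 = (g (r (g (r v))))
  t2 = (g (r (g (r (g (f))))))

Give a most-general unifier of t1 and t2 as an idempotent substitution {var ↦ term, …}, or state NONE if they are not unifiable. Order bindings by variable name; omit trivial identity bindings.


{v ↦ (g (f))}


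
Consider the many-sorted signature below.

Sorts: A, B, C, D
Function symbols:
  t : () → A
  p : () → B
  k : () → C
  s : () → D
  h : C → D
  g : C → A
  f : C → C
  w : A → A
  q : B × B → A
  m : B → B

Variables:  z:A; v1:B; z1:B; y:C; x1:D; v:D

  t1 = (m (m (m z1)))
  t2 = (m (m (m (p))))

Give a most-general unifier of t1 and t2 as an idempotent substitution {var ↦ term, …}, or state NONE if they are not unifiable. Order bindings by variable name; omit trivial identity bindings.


{z1 ↦ (p)}


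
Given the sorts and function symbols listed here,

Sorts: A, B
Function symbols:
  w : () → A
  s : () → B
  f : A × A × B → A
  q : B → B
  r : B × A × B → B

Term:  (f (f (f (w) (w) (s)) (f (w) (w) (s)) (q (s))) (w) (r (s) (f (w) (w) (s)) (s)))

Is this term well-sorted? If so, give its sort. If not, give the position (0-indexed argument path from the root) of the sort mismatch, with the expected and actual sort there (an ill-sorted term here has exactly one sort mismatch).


      (w) : A
      (w) : A
      (s) : B
    (f (w) (w) (s)) : A
      (w) : A
      (w) : A
      (s) : B
    (f (w) (w) (s)) : A
      (s) : B
    (q (s)) : B
  (f (f (w) (w) (s)) (f (w) (w) (s)) (q (s))) : A
  (w) : A
    (s) : B
      (w) : A
      (w) : A
      (s) : B
    (f (w) (w) (s)) : A
    (s) : B
  (r (s) (f (w) (w) (s)) (s)) : B
(f (f (f (w) (w) (s)) (f (w) (w) (s)) (q (s))) (w) (r (s) (f (w) (w) (s)) (s))) : A

well-sorted; sort = A


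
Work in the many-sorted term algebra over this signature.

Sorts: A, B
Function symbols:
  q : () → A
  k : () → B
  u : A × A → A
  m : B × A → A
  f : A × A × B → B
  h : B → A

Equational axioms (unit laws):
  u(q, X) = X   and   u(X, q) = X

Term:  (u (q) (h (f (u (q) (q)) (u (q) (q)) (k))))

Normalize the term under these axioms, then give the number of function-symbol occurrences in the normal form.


size = 5

1. (u (q) (h (f (u (q) (q)) (u (q) (q)) (k))))  →  (h (f (u (q) (q)) (u (q) (q)) (k)))
2. (h (f (u (q) (q)) (u (q) (q)) (k)))  →  (h (f (q) (u (q) (q)) (k)))
3. (h (f (q) (u (q) (q)) (k)))  →  (h (f (q) (q) (k)))
normal form: (h (f (q) (q) (k)))


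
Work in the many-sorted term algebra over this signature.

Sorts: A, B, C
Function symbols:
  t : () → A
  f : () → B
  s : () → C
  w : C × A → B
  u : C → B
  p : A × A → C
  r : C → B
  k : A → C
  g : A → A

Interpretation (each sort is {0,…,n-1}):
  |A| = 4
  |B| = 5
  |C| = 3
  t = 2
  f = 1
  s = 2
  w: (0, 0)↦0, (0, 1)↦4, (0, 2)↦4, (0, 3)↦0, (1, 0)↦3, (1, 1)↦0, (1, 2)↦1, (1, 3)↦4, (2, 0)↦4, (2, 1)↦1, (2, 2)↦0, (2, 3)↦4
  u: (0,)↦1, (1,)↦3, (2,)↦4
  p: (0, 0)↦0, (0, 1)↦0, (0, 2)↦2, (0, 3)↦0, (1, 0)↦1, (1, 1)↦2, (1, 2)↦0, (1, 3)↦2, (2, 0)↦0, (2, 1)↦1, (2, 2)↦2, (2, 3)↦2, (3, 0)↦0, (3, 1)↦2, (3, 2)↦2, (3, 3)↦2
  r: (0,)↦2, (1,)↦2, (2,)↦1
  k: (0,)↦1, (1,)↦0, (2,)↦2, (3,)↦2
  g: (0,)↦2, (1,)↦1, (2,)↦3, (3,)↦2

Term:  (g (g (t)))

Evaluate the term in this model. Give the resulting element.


value = 2

  t = 2
  (g (t)) = g(2,) = 3
  (g (g (t))) = g(3,) = 2


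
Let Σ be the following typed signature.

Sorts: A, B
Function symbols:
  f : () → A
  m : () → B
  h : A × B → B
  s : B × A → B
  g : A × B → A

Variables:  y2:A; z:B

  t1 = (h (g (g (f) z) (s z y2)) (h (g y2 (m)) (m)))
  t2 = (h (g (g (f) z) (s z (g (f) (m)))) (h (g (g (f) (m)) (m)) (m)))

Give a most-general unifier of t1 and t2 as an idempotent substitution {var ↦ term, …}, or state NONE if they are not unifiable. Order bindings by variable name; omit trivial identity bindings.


{y2 ↦ (g (f) (m))}


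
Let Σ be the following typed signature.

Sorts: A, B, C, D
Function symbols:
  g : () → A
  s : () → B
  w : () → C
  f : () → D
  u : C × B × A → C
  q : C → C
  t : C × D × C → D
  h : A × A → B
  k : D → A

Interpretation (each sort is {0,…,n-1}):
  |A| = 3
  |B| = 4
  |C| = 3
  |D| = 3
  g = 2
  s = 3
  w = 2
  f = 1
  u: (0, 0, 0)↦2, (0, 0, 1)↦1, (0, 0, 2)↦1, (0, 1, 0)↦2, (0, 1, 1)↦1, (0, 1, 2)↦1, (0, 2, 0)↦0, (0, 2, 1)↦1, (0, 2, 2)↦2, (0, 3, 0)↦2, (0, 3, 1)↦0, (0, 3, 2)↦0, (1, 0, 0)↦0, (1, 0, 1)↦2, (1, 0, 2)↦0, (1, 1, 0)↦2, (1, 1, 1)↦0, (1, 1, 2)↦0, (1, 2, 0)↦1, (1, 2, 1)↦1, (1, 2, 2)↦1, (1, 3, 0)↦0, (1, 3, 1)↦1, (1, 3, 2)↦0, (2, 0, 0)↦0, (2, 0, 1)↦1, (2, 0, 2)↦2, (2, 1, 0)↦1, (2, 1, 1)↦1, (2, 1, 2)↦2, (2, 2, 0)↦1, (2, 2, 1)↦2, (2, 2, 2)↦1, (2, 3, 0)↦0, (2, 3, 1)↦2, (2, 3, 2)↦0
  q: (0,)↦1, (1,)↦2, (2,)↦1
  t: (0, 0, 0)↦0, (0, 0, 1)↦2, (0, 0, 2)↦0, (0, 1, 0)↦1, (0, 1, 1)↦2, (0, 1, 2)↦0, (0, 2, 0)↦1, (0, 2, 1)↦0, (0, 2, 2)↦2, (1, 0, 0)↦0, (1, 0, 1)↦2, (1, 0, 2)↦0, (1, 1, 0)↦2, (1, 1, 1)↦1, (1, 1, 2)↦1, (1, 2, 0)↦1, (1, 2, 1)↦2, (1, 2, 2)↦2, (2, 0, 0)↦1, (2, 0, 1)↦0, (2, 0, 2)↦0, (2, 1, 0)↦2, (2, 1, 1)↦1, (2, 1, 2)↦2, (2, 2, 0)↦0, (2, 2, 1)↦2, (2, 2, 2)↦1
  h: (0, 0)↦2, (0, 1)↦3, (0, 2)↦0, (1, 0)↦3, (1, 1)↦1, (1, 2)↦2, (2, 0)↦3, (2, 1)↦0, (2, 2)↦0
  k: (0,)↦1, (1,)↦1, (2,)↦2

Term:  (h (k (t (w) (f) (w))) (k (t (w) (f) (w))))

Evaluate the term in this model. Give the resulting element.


value = 0

  w = 2
  f = 1
  w = 2
  (t (w) (f) (w)) = t(2, 1, 2) = 2
  (k (t (w) (f) (w))) = k(2,) = 2
  w = 2
  f = 1
  w = 2
  (t (w) (f) (w)) = t(2, 1, 2) = 2
  (k (t (w) (f) (w))) = k(2,) = 2
  (h (k (t (w) (f) (w))) (k (t (w) (f) (w)))) = h(2, 2) = 0


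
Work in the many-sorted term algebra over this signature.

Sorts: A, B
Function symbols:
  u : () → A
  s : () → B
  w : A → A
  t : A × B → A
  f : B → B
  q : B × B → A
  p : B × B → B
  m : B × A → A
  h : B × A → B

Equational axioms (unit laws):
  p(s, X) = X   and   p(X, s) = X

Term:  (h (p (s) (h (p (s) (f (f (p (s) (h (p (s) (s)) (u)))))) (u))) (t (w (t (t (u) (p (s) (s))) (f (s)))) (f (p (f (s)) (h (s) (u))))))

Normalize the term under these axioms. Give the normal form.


1. (h (p (s) (h (p (s) (f (f (p (s) (h (p (s) (s)) (u)))))) (u))) (t (w (t (t (u) (p (s) (s))) (f (s)))) (f (p (f (s)) (h (s) (u))))))  →  (h (h (p (s) (f (f (p (s) (h (p (s) (s)) (u)))))) (u)) (t (w (t (t (u) (p (s) (s))) (f (s)))) (f (p (f (s)) (h (s) (u))))))
2. (h (h (p (s) (f (f (p (s) (h (p (s) (s)) (u)))))) (u)) (t (w (t (t (u) (p (s) (s))) (f (s)))) (f (p (f (s)) (h (s) (u))))))  →  (h (h (f (f (p (s) (h (p (s) (s)) (u))))) (u)) (t (w (t (t (u) (p (s) (s))) (f (s)))) (f (p (f (s)) (h (s) (u))))))
3. (h (h (f (f (p (s) (h (p (s) (s)) (u))))) (u)) (t (w (t (t (u) (p (s) (s))) (f (s)))) (f (p (f (s)) (h (s) (u))))))  →  (h (h (f (f (h (p (s) (s)) (u)))) (u)) (t (w (t (t (u) (p (s) (s))) (f (s)))) (f (p (f (s)) (h (s) (u))))))
4. (h (h (f (f (h (p (s) (s)) (u)))) (u)) (t (w (t (t (u) (p (s) (s))) (f (s)))) (f (p (f (s)) (h (s) (u))))))  →  (h (h (f (f (h (s) (u)))) (u)) (t (w (t (t (u) (p (s) (s))) (f (s)))) (f (p (f (s)) (h (s) (u))))))
5. (h (h (f (f (h (s) (u)))) (u)) (t (w (t (t (u) (p (s) (s))) (f (s)))) (f (p (f (s)) (h (s) (u))))))  →  (h (h (f (f (h (s) (u)))) (u)) (t (w (t (t (u) (s)) (f (s)))) (f (p (f (s)) (h (s) (u))))))

normal form = (h (h (f (f (h (s) (u)))) (u)) (t (w (t (t (u) (s)) (f (s)))) (f (p (f (s)) (h (s) (u))))))


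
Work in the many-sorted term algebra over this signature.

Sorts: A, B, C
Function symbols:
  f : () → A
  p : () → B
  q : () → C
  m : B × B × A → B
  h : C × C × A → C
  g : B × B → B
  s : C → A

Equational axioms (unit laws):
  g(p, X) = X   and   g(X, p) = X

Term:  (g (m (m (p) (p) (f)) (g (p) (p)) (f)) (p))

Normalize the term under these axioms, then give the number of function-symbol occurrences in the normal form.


1. (g (m (m (p) (p) (f)) (g (p) (p)) (f)) (p))  →  (m (m (p) (p) (f)) (g (p) (p)) (f))
2. (m (m (p) (p) (f)) (g (p) (p)) (f))  →  (m (m (p) (p) (f)) (p) (f))
normal form: (m (m (p) (p) (f)) (p) (f))

size = 7


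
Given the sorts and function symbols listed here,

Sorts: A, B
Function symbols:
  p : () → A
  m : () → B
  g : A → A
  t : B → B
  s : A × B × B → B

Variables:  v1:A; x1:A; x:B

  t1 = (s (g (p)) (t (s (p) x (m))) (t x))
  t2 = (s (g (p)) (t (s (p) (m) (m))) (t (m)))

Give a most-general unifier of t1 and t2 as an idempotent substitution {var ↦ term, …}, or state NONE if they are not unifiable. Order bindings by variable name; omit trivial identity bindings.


{x ↦ (m)}


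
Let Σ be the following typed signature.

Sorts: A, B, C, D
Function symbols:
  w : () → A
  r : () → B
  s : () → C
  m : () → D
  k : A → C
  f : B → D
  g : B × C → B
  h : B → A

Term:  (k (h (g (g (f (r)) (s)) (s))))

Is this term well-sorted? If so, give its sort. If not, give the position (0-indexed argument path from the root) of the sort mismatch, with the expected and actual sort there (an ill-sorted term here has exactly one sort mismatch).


ill-sorted at position [0, 0, 0, 0]: expected B, got D

          (r) : B
        (f (r)) : D
        (s) : C
      (g (f (r)) (s)) : ✗ arg 0 at [0, 0, 0, 0] has sort D, expected B
      (s) : C


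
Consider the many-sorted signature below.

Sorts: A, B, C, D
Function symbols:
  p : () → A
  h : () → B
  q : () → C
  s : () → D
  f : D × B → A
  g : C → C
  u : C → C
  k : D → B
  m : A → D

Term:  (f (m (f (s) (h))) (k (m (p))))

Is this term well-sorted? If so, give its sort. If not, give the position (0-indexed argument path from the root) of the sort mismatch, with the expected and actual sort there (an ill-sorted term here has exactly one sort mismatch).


well-sorted; sort = A

      (s) : D
      (h) : B
    (f (s) (h)) : A
  (m (f (s) (h))) : D
      (p) : A
    (m (p)) : D
  (k (m (p))) : B
(f (m (f (s) (h))) (k (m (p)))) : A


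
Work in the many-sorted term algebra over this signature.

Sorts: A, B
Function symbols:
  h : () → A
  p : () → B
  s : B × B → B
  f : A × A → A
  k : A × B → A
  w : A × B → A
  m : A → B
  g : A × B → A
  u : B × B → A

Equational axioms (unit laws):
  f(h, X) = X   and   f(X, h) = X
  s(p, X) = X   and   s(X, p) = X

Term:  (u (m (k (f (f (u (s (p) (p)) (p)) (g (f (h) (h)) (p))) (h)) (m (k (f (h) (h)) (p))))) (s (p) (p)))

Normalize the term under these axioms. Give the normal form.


1. (u (m (k (f (f (u (s (p) (p)) (p)) (g (f (h) (h)) (p))) (h)) (m (k (f (h) (h)) (p))))) (s (p) (p)))  →  (u (m (k (f (u (s (p) (p)) (p)) (g (f (h) (h)) (p))) (m (k (f (h) (h)) (p))))) (s (p) (p)))
2. (u (m (k (f (u (s (p) (p)) (p)) (g (f (h) (h)) (p))) (m (k (f (h) (h)) (p))))) (s (p) (p)))  →  (u (m (k (f (u (p) (p)) (g (f (h) (h)) (p))) (m (k (f (h) (h)) (p))))) (s (p) (p)))
3. (u (m (k (f (u (p) (p)) (g (f (h) (h)) (p))) (m (k (f (h) (h)) (p))))) (s (p) (p)))  →  (u (m (k (f (u (p) (p)) (g (h) (p))) (m (k (f (h) (h)) (p))))) (s (p) (p)))
4. (u (m (k (f (u (p) (p)) (g (h) (p))) (m (k (f (h) (h)) (p))))) (s (p) (p)))  →  (u (m (k (f (u (p) (p)) (g (h) (p))) (m (k (h) (p))))) (s (p) (p)))
5. (u (m (k (f (u (p) (p)) (g (h) (p))) (m (k (h) (p))))) (s (p) (p)))  →  (u (m (k (f (u (p) (p)) (g (h) (p))) (m (k (h) (p))))) (p))

normal form = (u (m (k (f (u (p) (p)) (g (h) (p))) (m (k (h) (p))))) (p))


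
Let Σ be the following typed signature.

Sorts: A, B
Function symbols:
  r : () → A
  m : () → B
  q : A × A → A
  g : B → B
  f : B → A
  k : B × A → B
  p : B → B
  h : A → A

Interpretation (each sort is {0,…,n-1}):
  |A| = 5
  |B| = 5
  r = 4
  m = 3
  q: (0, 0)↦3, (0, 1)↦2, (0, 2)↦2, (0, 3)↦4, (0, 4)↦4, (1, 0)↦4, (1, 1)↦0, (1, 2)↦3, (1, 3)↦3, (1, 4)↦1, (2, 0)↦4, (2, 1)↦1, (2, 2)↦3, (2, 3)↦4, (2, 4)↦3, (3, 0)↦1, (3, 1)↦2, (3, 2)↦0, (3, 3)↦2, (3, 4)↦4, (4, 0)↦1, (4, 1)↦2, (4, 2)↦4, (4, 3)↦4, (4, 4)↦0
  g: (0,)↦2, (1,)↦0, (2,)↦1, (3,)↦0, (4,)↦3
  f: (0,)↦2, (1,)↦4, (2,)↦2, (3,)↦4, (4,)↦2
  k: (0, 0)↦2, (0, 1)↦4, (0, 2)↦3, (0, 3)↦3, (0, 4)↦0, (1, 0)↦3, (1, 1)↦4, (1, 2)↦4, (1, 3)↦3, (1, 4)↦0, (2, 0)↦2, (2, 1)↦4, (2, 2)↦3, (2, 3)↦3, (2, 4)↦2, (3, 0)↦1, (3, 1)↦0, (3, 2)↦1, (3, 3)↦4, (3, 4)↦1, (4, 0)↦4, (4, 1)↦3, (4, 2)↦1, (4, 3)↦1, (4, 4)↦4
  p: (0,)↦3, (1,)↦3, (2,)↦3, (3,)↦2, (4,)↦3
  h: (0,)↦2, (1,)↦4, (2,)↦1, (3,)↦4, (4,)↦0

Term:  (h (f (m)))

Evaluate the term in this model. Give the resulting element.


  m = 3
  (f (m)) = f(3,) = 4
  (h (f (m))) = h(4,) = 0

value = 0


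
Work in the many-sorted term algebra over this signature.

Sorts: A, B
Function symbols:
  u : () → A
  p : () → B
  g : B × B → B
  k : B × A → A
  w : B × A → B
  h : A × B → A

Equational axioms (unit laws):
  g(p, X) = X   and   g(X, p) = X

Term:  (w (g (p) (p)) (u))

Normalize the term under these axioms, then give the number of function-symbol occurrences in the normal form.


size = 3

1. (w (g (p) (p)) (u))  →  (w (p) (u))
normal form: (w (p) (u))


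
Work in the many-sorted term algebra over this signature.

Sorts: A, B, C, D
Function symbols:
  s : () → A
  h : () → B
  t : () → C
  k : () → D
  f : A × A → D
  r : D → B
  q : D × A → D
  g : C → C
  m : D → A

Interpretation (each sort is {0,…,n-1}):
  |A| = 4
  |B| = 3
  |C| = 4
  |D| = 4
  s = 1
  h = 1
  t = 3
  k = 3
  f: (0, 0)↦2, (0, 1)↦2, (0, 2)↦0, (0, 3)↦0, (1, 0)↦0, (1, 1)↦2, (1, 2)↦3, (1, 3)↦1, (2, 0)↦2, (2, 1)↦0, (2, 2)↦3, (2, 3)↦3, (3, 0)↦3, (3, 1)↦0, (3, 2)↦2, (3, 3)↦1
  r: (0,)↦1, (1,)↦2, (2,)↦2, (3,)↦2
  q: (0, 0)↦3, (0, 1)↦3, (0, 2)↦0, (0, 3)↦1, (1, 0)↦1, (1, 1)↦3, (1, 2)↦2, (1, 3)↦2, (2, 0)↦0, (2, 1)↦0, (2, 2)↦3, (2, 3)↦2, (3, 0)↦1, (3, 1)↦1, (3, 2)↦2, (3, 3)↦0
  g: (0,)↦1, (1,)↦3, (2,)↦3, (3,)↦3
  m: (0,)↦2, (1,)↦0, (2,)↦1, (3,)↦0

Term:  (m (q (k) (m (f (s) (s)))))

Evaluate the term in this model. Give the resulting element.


value = 0

  k = 3
  s = 1
  s = 1
  (f (s) (s)) = f(1, 1) = 2
  (m (f (s) (s))) = m(2,) = 1
  (q (k) (m (f (s) (s)))) = q(3, 1) = 1
  (m (q (k) (m (f (s) (s))))) = m(1,) = 0


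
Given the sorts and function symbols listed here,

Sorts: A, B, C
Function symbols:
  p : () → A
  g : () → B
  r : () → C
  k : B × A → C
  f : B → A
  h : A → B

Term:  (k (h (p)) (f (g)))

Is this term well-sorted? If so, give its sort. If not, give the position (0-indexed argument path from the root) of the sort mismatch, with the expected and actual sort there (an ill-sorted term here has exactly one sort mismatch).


well-sorted; sort = C

    (p) : A
  (h (p)) : B
    (g) : B
  (f (g)) : A
(k (h (p)) (f (g))) : C


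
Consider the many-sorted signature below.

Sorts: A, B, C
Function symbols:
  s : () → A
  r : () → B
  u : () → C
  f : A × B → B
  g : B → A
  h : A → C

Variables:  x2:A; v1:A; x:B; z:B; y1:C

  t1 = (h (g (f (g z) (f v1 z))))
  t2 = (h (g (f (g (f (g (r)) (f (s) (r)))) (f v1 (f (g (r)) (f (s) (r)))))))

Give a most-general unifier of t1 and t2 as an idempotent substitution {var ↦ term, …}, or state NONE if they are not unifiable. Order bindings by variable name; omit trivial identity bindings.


{z ↦ (f (g (r)) (f (s) (r)))}


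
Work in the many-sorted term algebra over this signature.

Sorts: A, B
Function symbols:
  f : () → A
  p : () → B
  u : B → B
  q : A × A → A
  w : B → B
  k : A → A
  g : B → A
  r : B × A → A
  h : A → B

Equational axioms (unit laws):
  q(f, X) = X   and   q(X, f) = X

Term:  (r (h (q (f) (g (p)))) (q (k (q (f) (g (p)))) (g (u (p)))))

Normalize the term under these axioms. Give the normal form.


1. (r (h (q (f) (g (p)))) (q (k (q (f) (g (p)))) (g (u (p)))))  →  (r (h (g (p))) (q (k (q (f) (g (p)))) (g (u (p)))))
2. (r (h (g (p))) (q (k (q (f) (g (p)))) (g (u (p)))))  →  (r (h (g (p))) (q (k (g (p))) (g (u (p)))))

normal form = (r (h (g (p))) (q (k (g (p))) (g (u (p)))))


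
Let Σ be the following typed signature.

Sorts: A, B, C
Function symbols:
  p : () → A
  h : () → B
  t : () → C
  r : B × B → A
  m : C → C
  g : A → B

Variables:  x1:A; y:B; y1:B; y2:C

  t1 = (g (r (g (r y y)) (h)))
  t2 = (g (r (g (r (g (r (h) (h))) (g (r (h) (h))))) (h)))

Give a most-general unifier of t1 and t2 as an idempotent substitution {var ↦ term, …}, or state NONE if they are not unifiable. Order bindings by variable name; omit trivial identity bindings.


{y ↦ (g (r (h) (h)))}


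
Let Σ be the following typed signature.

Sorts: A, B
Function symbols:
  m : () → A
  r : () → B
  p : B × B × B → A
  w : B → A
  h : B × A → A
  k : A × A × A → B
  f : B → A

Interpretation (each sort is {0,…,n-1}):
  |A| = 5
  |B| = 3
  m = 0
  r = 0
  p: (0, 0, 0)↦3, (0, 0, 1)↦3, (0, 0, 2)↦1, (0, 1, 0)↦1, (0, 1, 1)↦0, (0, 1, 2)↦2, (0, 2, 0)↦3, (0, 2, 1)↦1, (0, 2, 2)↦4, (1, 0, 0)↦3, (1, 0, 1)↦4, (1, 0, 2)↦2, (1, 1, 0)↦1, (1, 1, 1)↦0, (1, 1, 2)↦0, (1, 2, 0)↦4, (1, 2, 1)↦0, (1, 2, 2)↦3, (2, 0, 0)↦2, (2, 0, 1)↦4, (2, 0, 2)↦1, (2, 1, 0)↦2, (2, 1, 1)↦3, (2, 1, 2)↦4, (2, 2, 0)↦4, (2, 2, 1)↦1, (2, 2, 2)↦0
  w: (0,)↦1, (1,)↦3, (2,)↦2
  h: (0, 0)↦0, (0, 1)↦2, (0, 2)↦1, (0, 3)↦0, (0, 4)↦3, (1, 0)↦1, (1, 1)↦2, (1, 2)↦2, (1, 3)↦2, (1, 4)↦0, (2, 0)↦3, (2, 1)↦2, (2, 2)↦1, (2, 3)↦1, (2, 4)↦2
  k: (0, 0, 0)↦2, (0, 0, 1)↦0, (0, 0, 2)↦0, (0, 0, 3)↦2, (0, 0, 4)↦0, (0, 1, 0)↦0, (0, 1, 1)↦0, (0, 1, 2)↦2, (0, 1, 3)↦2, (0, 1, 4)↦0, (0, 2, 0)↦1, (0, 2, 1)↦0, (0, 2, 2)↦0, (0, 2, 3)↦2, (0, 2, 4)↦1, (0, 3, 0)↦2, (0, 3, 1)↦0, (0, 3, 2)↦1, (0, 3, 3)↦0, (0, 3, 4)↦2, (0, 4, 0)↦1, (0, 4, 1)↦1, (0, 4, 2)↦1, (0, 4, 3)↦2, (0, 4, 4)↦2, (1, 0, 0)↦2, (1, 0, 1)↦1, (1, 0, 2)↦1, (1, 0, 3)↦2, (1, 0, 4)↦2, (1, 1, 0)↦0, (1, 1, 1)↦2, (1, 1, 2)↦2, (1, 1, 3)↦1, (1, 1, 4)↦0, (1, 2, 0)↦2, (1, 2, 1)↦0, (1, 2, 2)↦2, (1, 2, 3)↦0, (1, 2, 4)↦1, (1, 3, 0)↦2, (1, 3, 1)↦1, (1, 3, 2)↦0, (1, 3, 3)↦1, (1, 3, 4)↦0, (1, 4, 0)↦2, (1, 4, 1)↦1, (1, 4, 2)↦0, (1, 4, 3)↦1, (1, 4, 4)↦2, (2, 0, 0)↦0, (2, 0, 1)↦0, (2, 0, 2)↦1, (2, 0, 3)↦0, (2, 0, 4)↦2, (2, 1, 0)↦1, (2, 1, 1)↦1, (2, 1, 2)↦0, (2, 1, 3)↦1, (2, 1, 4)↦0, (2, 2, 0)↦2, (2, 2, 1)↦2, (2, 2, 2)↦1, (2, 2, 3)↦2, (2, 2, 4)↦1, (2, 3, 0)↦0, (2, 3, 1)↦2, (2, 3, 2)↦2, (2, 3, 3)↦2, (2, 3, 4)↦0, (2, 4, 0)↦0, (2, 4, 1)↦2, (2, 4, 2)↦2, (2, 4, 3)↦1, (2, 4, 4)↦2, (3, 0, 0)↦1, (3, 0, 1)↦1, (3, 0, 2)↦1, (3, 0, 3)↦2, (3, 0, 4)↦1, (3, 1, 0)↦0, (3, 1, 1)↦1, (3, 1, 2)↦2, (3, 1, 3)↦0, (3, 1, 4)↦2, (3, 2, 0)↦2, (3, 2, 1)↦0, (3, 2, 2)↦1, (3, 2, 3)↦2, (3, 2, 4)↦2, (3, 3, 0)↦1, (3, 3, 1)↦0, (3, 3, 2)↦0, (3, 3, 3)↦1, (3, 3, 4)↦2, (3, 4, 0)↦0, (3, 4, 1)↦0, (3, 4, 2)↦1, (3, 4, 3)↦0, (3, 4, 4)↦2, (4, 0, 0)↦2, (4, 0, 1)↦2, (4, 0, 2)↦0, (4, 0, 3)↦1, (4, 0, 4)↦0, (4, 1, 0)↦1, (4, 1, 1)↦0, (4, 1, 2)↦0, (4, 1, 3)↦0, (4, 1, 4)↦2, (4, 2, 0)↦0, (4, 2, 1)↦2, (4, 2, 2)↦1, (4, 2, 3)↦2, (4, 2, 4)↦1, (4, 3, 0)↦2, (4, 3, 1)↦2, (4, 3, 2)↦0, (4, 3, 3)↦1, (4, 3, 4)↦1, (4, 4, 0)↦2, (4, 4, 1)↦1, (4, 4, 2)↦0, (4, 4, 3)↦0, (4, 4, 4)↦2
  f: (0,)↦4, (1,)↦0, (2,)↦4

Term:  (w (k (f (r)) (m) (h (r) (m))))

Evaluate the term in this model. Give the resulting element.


value = 2

  r = 0
  (f (r)) = f(0,) = 4
  m = 0
  r = 0
  m = 0
  (h (r) (m)) = h(0, 0) = 0
  (k (f (r)) (m) (h (r) (m))) = k(4, 0, 0) = 2
  (w (k (f (r)) (m) (h (r) (m)))) = w(2,) = 2


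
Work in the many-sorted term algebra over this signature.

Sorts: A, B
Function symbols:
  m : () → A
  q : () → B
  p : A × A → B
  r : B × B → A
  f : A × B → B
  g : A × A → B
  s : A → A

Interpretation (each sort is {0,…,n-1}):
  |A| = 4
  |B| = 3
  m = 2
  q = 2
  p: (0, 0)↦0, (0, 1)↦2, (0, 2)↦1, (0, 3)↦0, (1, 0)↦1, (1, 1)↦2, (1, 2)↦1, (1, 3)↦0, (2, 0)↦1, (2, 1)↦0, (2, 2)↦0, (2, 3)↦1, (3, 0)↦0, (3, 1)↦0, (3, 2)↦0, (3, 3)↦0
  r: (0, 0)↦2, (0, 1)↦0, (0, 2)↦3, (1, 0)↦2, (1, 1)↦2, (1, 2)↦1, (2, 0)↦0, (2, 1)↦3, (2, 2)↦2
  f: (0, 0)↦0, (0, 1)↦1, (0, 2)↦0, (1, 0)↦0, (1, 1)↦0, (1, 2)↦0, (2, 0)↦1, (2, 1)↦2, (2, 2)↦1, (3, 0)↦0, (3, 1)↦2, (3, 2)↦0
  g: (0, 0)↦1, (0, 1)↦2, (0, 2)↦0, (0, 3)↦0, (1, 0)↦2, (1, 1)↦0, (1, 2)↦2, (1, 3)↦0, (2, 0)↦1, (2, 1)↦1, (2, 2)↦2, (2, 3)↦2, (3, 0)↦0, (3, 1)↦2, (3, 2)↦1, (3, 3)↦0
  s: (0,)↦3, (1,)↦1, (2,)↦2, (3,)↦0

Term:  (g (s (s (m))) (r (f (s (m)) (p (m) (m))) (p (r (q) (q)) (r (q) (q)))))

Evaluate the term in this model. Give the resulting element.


value = 2

  m = 2
  (s (m)) = s(2,) = 2
  (s (s (m))) = s(2,) = 2
  m = 2
  (s (m)) = s(2,) = 2
  m = 2
  m = 2
  (p (m) (m)) = p(2, 2) = 0
  (f (s (m)) (p (m) (m))) = f(2, 0) = 1
  q = 2
  q = 2
  (r (q) (q)) = r(2, 2) = 2
  q = 2
  q = 2
  (r (q) (q)) = r(2, 2) = 2
  (p (r (q) (q)) (r (q) (q))) = p(2, 2) = 0
  (r (f (s (m)) (p (m) (m))) (p (r (q) (q)) (r (q) (q)))) = r(1, 0) = 2
  (g (s (s (m))) (r (f (s (m)) (p (m) (m))) (p (r (q) (q)) (r (q) (q))))) = g(2, 2) = 2


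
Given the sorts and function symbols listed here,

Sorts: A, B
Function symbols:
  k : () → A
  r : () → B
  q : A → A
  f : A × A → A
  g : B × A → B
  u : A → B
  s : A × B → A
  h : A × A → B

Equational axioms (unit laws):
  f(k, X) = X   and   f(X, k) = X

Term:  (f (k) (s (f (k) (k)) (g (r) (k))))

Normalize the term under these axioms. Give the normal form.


1. (f (k) (s (f (k) (k)) (g (r) (k))))  →  (s (f (k) (k)) (g (r) (k)))
2. (s (f (k) (k)) (g (r) (k)))  →  (s (k) (g (r) (k)))

normal form = (s (k) (g (r) (k)))


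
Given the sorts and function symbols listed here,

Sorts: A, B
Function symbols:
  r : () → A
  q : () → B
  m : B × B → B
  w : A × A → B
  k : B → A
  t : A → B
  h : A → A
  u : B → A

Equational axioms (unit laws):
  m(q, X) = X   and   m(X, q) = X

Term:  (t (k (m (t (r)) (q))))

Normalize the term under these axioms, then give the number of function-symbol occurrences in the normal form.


1. (t (k (m (t (r)) (q))))  →  (t (k (t (r))))
normal form: (t (k (t (r))))

size = 4


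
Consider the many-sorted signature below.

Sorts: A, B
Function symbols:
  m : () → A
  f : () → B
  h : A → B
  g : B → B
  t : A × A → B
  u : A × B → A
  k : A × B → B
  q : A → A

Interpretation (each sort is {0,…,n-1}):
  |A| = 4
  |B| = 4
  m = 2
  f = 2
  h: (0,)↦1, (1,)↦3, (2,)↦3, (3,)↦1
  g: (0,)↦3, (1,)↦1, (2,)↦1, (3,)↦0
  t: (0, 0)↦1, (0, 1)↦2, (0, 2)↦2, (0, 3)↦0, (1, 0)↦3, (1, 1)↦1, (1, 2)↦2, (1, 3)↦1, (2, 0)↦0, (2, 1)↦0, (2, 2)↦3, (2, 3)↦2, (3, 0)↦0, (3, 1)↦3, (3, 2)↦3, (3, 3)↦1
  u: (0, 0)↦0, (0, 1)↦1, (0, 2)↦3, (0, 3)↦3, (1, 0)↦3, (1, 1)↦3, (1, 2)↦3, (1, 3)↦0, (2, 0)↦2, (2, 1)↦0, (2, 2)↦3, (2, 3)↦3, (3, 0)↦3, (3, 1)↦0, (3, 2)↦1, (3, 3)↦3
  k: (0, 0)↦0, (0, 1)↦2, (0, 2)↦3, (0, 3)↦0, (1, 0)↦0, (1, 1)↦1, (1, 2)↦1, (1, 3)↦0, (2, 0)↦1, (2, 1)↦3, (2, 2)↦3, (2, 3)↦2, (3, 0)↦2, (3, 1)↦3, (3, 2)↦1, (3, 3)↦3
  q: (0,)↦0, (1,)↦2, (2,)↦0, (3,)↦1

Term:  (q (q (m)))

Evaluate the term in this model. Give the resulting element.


  m = 2
  (q (m)) = q(2,) = 0
  (q (q (m))) = q(0,) = 0

value = 0


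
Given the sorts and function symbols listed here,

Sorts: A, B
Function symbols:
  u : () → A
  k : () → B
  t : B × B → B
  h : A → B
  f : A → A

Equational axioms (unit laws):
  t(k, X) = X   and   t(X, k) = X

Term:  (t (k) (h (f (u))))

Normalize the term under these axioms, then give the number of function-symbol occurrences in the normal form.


1. (t (k) (h (f (u))))  →  (h (f (u)))
normal form: (h (f (u)))

size = 3


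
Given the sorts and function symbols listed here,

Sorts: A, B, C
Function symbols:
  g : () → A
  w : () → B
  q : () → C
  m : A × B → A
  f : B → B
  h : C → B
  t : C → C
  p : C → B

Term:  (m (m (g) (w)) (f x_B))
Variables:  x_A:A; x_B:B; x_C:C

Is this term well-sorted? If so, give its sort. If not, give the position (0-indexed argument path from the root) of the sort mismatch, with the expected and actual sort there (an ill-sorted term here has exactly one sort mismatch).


well-sorted; sort = A

    (g) : A
    (w) : B
  (m (g) (w)) : A
    x_B : B
  (f x_B) : B
(m (m (g) (w)) (f x_B)) : A
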